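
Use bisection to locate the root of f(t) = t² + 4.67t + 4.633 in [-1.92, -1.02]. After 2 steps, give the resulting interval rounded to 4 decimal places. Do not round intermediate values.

f(-1.920000) = -0.647000, f(-1.020000) = 0.910000 (opposite signs)
step 1: m = -1.470000, f(m) = -0.071000 < 0 → root in [-1.470000, -1.020000]
step 2: m = -1.245000, f(m) = 0.368875 > 0 → root in [-1.470000, -1.245000]

[-1.4700, -1.2450]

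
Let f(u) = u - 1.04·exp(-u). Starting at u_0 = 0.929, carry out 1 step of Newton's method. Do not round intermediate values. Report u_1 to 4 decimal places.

f'(u) = 1 + 1.04·exp(-u)
u_0 = 0.929000: f = 0.518254, f' = 1.410746 → u_1 = 0.929000 - (0.518254)/(1.410746) = 0.561639

0.5616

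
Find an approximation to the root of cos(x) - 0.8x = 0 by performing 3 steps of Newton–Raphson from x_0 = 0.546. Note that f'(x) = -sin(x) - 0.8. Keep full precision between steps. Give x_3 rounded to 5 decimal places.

0.83706

x_0 = 0.546000: f = 0.417808, f' = -1.319273 → x_1 = 0.546000 - (0.417808)/(-1.319273) = 0.862696
x_1 = 0.862696: f = -0.039765, f' = -1.559599 → x_2 = 0.862696 - (-0.039765)/(-1.559599) = 0.837199
x_2 = 0.837199: f = -0.000213, f' = -1.542771 → x_3 = 0.837199 - (-0.000213)/(-1.542771) = 0.837061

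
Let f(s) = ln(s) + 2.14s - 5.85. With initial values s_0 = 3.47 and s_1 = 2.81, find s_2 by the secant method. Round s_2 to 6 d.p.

f(s_0) = 2.819955, f(s_1) = 1.196584
s_2 = 2.810000 - (1.196584)·(2.810000 - 3.470000)/(1.196584 - (2.819955)) = 2.323515; f(s_2) = -0.034598

2.323515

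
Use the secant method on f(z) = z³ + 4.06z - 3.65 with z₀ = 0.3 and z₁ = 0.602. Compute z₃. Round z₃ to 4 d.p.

f(z_0) = -2.405000, f(z_1) = -0.987713
z_2 = 0.602000 - (-0.987713)·(0.602000 - 0.300000)/(-0.987713 - (-2.405000)) = 0.812465; f(z_2) = 0.184915
z_3 = 0.812465 - (0.184915)·(0.812465 - 0.602000)/(0.184915 - (-0.987713)) = 0.779276; f(z_3) = -0.012907

0.7793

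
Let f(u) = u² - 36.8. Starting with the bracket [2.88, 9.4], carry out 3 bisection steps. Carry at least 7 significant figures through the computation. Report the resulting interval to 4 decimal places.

f(2.880000) = -28.505600, f(9.400000) = 51.560000 (opposite signs)
step 1: m = 6.140000, f(m) = 0.899600 > 0 → root in [2.880000, 6.140000]
step 2: m = 4.510000, f(m) = -16.459900 < 0 → root in [4.510000, 6.140000]
step 3: m = 5.325000, f(m) = -8.444375 < 0 → root in [5.325000, 6.140000]

[5.3250, 6.1400]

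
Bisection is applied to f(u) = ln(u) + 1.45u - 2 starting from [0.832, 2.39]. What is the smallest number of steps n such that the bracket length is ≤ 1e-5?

18

Initial width b − a = 2.39 − 0.832 = 1.558000.
After n steps the width is (b−a)/2^n; need (b−a)/2^n ≤ 1e-5.
So n ≥ log₂(1.558000/1e-5) = log₂(155800.0000) ≈ 17.2493.
Hence n = 18.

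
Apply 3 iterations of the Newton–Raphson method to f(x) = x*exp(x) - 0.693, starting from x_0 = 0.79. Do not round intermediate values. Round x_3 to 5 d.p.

f'(x) = (x+1)*exp(x)
x_0 = 0.790000: f = 1.047683, f' = 3.944080 → x_1 = 0.790000 - (1.047683)/(3.944080) = 0.524366
x_1 = 0.524366: f = 0.192856, f' = 2.575243 → x_2 = 0.524366 - (0.192856)/(2.575243) = 0.449477
x_2 = 0.449477: f = 0.011552, f' = 2.272044 → x_3 = 0.449477 - (0.011552)/(2.272044) = 0.444393

0.44439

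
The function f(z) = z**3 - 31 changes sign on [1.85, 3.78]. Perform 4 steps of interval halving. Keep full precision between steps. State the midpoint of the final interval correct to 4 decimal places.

f(1.850000) = -24.668375, f(3.780000) = 23.010152 (opposite signs)
step 1: m = 2.815000, f(m) = -8.693307 < 0 → root in [2.815000, 3.780000]
step 2: m = 3.297500, f(m) = 4.855387 > 0 → root in [2.815000, 3.297500]
step 3: m = 3.056250, f(m) = -2.452595 < 0 → root in [3.056250, 3.297500]
step 4: m = 3.176875, f(m) = 1.062721 > 0 → root in [3.056250, 3.176875]
Midpoint of [3.056250, 3.176875] = 3.116562

3.1166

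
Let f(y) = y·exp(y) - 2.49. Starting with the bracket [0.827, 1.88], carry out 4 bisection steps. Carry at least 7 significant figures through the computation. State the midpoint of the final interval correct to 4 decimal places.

f(0.827000) = -0.599107, f(1.880000) = 9.830589 (opposite signs)
step 1: m = 1.353500, f(m) = 2.749331 > 0 → root in [0.827000, 1.353500]
step 2: m = 1.090250, f(m) = 0.753513 > 0 → root in [0.827000, 1.090250]
step 3: m = 0.958625, f(m) = 0.010197 > 0 → root in [0.827000, 0.958625]
step 4: m = 0.892813, f(m) = -0.309763 < 0 → root in [0.892813, 0.958625]
Midpoint of [0.892813, 0.958625] = 0.925719

0.9257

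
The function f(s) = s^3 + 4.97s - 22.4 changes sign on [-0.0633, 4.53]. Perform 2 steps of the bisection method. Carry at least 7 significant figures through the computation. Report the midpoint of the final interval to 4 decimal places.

2.8075

f(-0.063300) = -22.714855, f(4.530000) = 93.073777 (opposite signs)
step 1: m = 2.233350, f(m) = -0.160631 < 0 → root in [2.233350, 4.530000]
step 2: m = 3.381675, f(m) = 33.078833 > 0 → root in [2.233350, 3.381675]
Midpoint of [2.233350, 3.381675] = 2.807513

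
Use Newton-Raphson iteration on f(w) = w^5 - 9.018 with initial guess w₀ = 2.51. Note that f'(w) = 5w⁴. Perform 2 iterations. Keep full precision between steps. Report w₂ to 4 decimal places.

1.7442

Newton update: w ← w − f(w)/f'(w).
w_0 = 2.510000: f = 90.607063, f' = 198.456300 → w_1 = 2.510000 - (90.607063)/(198.456300) = 2.053441
w_1 = 2.053441: f = 27.491919, f' = 88.899373 → w_2 = 2.053441 - (27.491919)/(88.899373) = 1.744193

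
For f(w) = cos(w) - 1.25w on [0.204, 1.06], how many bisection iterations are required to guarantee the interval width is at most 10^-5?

17

Initial width b − a = 1.06 − 0.204 = 0.856000.
After n steps the width is (b−a)/2^n; need (b−a)/2^n ≤ 10^-5.
So n ≥ log₂(0.856000/10^-5) = log₂(85600.0000) ≈ 16.3853.
Hence n = 17.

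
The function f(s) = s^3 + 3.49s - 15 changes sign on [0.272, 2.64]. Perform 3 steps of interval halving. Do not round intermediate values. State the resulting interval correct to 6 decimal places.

[1.752000, 2.048000]

f(0.272000) = -14.030596, f(2.640000) = 12.613344 (opposite signs)
step 1: m = 1.456000, f(m) = -6.831933 < 0 → root in [1.456000, 2.640000]
step 2: m = 2.048000, f(m) = 0.737455 > 0 → root in [1.456000, 2.048000]
step 3: m = 1.752000, f(m) = -3.507749 < 0 → root in [1.752000, 2.048000]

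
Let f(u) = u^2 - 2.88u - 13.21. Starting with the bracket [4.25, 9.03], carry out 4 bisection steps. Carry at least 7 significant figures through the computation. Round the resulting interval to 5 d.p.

f(4.250000) = -7.387500, f(9.030000) = 42.324500 (opposite signs)
step 1: m = 6.640000, f(m) = 11.756400 > 0 → root in [4.250000, 6.640000]
step 2: m = 5.445000, f(m) = 0.756425 > 0 → root in [4.250000, 5.445000]
step 3: m = 4.847500, f(m) = -3.672544 < 0 → root in [4.847500, 5.445000]
step 4: m = 5.146250, f(m) = -1.547311 < 0 → root in [5.146250, 5.445000]

[5.14625, 5.44500]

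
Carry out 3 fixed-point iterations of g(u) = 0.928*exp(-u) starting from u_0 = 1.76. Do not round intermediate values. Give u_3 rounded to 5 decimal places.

0.42072

u_1 = g(1.760000) = 0.159658
u_2 = g(0.159658) = 0.791060
u_3 = g(0.791060) = 0.420722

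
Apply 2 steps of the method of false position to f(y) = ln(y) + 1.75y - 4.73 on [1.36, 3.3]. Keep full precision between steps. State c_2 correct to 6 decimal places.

2.243867

f(1.360000) = -2.042515, f(3.300000) = 2.238922
step 1: c = 2.285502, f(c) = 0.096214 > 0 → new bracket [1.360000, 2.285502]
step 2: c = 2.243867, f(c) = 0.004968 > 0 → new bracket [1.360000, 2.243867]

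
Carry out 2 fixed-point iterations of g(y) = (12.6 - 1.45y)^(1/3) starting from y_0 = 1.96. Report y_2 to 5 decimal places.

2.11802

y_1 = g(1.960000) = 2.136913
y_2 = g(2.136913) = 2.118021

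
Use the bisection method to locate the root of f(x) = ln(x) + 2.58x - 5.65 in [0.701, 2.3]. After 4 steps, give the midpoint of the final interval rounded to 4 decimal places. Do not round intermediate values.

f(0.701000) = -4.196667, f(2.300000) = 1.116909 (opposite signs)
step 1: m = 1.500500, f(m) = -1.372912 < 0 → root in [1.500500, 2.300000]
step 2: m = 1.900250, f(m) = -0.105370 < 0 → root in [1.900250, 2.300000]
step 3: m = 2.100125, f(m) = 0.510319 > 0 → root in [1.900250, 2.100125]
step 4: m = 2.000188, f(m) = 0.203725 > 0 → root in [1.900250, 2.000188]
Midpoint of [1.900250, 2.000188] = 1.950219

1.9502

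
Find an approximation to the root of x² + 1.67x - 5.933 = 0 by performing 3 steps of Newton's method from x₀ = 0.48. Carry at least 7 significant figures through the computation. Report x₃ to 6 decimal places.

1.740546

f'(x) = 2x + 1.67
x_0 = 0.480000: f = -4.901000, f' = 2.630000 → x_1 = 0.480000 - (-4.901000)/(2.630000) = 2.343498
x_1 = 2.343498: f = 3.472625, f' = 6.356996 → x_2 = 2.343498 - (3.472625)/(6.356996) = 1.797230
x_2 = 1.797230: f = 0.298409, f' = 5.264460 → x_3 = 1.797230 - (0.298409)/(5.264460) = 1.740546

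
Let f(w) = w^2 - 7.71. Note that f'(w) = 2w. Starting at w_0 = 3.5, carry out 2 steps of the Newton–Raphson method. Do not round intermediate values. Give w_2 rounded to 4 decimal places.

w_0 = 3.500000: f = 4.540000, f' = 7.000000 → w_1 = 3.500000 - (4.540000)/(7.000000) = 2.851429
w_1 = 2.851429: f = 0.420645, f' = 5.702857 → w_2 = 2.851429 - (0.420645)/(5.702857) = 2.777668

2.7777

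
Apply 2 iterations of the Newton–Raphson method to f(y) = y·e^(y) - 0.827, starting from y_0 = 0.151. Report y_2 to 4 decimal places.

Newton update: y ← y − f(y)/f'(y).
f'(y) = (y + 1)·e^(y)
y_0 = 0.151000: f = -0.651388, f' = 1.338609 → y_1 = 0.151000 - (-0.651388)/(1.338609) = 0.637615
y_1 = 0.637615: f = 0.379345, f' = 3.098308 → y_2 = 0.637615 - (0.379345)/(3.098308) = 0.515179

0.5152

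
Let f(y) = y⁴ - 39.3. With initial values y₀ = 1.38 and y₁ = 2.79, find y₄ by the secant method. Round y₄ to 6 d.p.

2.510191

Secant update: y_(k+1) = y_k − f(y_k)·(y_k − y_(k-1))/(f(y_k) − f(y_(k-1))).
f(y_0) = -35.673261, f(y_1) = 21.292213
y_2 = 2.790000 - (21.292213)·(2.790000 - 1.380000)/(21.292213 - (-35.673261)) = 2.262979; f(y_2) = -13.074617
y_3 = 2.262979 - (-13.074617)·(2.262979 - 2.790000)/(-13.074617 - (21.292213)) = 2.463480; f(y_3) = -2.470459
y_4 = 2.463480 - (-2.470459)·(2.463480 - 2.262979)/(-2.470459 - (-13.074617)) = 2.510191; f(y_4) = 0.403356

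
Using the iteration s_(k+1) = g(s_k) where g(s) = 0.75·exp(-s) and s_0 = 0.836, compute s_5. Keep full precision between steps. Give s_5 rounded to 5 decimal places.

0.46185

s_1 = g(0.836000) = 0.325081
s_2 = g(0.325081) = 0.541852
s_3 = g(0.541852) = 0.436253
s_4 = g(0.436253) = 0.484841
s_5 = g(0.484841) = 0.461846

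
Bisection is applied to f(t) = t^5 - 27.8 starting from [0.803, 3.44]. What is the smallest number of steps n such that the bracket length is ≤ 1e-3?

Initial width b − a = 3.44 − 0.803 = 2.637000.
After n steps the width is (b−a)/2^n; need (b−a)/2^n ≤ 1e-3.
So n ≥ log₂(2.637000/1e-3) = log₂(2637.0000) ≈ 11.3647.
Hence n = 12.

12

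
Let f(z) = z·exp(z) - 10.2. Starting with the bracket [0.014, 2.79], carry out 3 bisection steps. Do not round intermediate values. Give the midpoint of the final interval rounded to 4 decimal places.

f(0.014000) = -10.185803, f(2.790000) = 35.224045 (opposite signs)
step 1: m = 1.402000, f(m) = -4.503227 < 0 → root in [1.402000, 2.790000]
step 2: m = 2.096000, f(m) = 6.847964 > 0 → root in [1.402000, 2.096000]
step 3: m = 1.749000, f(m) = -0.145260 < 0 → root in [1.749000, 2.096000]
Midpoint of [1.749000, 2.096000] = 1.922500

1.9225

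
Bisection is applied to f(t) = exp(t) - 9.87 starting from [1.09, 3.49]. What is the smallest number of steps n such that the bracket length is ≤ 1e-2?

Initial width b − a = 3.49 − 1.09 = 2.400000.
After n steps the width is (b−a)/2^n; need (b−a)/2^n ≤ 1e-2.
So n ≥ log₂(2.400000/1e-2) = log₂(240.0000) ≈ 7.9069.
Hence n = 8.

8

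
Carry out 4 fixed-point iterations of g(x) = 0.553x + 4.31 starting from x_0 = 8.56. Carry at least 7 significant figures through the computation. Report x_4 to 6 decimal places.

9.540865

x_1 = g(8.560000) = 9.043680
x_2 = g(9.043680) = 9.311155
x_3 = g(9.311155) = 9.459069
x_4 = g(9.459069) = 9.540865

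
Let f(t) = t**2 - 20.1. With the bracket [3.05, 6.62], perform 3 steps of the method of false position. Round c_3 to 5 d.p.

f(3.050000) = -10.797500, f(6.620000) = 23.724400
step 1: c = 4.166598, f(c) = -2.739463 < 0 → new bracket [4.166598, 6.620000]
step 2: c = 4.420567, f(c) = -0.558588 < 0 → new bracket [4.420567, 6.620000]
step 3: c = 4.471161, f(c) = -0.108719 < 0 → new bracket [4.471161, 6.620000]

4.47116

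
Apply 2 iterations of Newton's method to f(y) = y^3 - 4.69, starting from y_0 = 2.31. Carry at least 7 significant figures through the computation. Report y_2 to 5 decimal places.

f'(y) = 3y^2
y_0 = 2.310000: f = 7.636391, f' = 16.008300 → y_1 = 2.310000 - (7.636391)/(16.008300) = 1.832973
y_1 = 1.832973: f = 1.468405, f' = 10.079370 → y_2 = 1.832973 - (1.468405)/(10.079370) = 1.687289

1.68729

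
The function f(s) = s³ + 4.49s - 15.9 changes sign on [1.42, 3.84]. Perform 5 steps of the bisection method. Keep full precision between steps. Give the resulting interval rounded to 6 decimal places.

[1.873750, 1.949375]

f(1.420000) = -6.660912, f(3.840000) = 57.964704 (opposite signs)
step 1: m = 2.630000, f(m) = 14.100147 > 0 → root in [1.420000, 2.630000]
step 2: m = 2.025000, f(m) = 1.496016 > 0 → root in [1.420000, 2.025000]
step 3: m = 1.722500, f(m) = -3.055307 < 0 → root in [1.722500, 2.025000]
step 4: m = 1.873750, f(m) = -0.908240 < 0 → root in [1.873750, 2.025000]
step 5: m = 1.949375, f(m) = 0.260441 > 0 → root in [1.873750, 1.949375]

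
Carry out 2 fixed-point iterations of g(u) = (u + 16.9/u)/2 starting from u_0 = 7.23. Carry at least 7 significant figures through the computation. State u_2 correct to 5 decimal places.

u_1 = g(7.230000) = 4.783741
u_2 = g(4.783741) = 4.158271

4.15827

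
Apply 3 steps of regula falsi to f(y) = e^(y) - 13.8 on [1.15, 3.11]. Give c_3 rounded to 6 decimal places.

f(1.150000) = -10.641807, f(3.110000) = 8.621044
step 1: c = 2.232807, f(c) = -4.473997 < 0 → new bracket [2.232807, 3.110000]
step 2: c = 2.532505, f(c) = -1.215011 < 0 → new bracket [2.532505, 3.110000]
step 3: c = 2.603841, f(c) = -0.284454 < 0 → new bracket [2.603841, 3.110000]

2.603841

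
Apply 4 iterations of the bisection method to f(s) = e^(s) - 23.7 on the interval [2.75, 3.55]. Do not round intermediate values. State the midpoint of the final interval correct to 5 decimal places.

f(2.750000) = -8.057368, f(3.550000) = 11.113317 (opposite signs)
step 1: m = 3.150000, f(m) = -0.363935 < 0 → root in [3.150000, 3.550000]
step 2: m = 3.350000, f(m) = 4.802734 > 0 → root in [3.150000, 3.350000]
step 3: m = 3.250000, f(m) = 2.090340 > 0 → root in [3.150000, 3.250000]
step 4: m = 3.200000, f(m) = 0.832530 > 0 → root in [3.150000, 3.200000]
Midpoint of [3.150000, 3.200000] = 3.175000

3.17500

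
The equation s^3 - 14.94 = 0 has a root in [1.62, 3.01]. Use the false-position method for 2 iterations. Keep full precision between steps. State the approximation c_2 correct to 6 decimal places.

2.423124

f(1.620000) = -10.688472, f(3.010000) = 12.330901
step 1: c = 2.265412, f(c) = -3.313701 < 0 → new bracket [2.265412, 3.010000]
step 2: c = 2.423124, f(c) = -0.712557 < 0 → new bracket [2.423124, 3.010000]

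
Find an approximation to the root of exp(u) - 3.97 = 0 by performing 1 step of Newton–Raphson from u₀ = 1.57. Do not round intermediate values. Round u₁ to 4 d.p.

Newton update: u ← u − f(u)/f'(u).
f'(u) = exp(u)
u_0 = 1.570000: f = 0.836648, f' = 4.806648 → u_1 = 1.570000 - (0.836648)/(4.806648) = 1.395939

1.3959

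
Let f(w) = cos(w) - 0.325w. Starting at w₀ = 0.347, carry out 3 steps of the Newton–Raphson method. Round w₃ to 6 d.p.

f'(w) = -sin(w) - 0.325
w_0 = 0.347000: f = 0.827622, f' = -0.665078 → w_1 = 0.347000 - (0.827622)/(-0.665078) = 1.591398
w_1 = 1.591398: f = -0.537805, f' = -1.324788 → w_2 = 1.591398 - (-0.537805)/(-1.324788) = 1.185443
w_2 = 1.185443: f = -0.009382, f' = -1.251666 → w_3 = 1.185443 - (-0.009382)/(-1.251666) = 1.177947

1.177947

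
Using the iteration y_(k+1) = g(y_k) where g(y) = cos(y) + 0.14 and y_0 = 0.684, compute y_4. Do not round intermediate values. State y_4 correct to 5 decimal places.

0.78340

y_1 = g(0.684000) = 0.915051
y_2 = g(0.915051) = 0.749750
y_3 = g(0.749750) = 0.871859
y_4 = g(0.871859) = 0.783404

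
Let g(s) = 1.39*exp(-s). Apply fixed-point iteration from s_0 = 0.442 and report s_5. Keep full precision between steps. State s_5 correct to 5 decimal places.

s_1 = g(0.442000) = 0.893422
s_2 = g(0.893422) = 0.568862
s_3 = g(0.568862) = 0.786976
s_4 = g(0.786976) = 0.632755
s_5 = g(0.632755) = 0.738266

0.73827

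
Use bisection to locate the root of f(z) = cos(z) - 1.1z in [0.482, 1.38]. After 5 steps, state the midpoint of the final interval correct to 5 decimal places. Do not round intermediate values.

f(0.482000) = 0.355870, f(1.380000) = -1.328359 (opposite signs)
step 1: m = 0.931000, f(m) = -0.427068 < 0 → root in [0.482000, 0.931000]
step 2: m = 0.706500, f(m) = -0.016511 < 0 → root in [0.482000, 0.706500]
step 3: m = 0.594250, f(m) = 0.174894 > 0 → root in [0.594250, 0.706500]
step 4: m = 0.650375, f(m) = 0.080444 > 0 → root in [0.650375, 0.706500]
step 5: m = 0.678437, f(m) = 0.032273 > 0 → root in [0.678437, 0.706500]
Midpoint of [0.678437, 0.706500] = 0.692469

0.69247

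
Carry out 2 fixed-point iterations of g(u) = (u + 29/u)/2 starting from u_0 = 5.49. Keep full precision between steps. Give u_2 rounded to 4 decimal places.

5.3852

u_1 = g(5.490000) = 5.386166
u_2 = g(5.386166) = 5.385165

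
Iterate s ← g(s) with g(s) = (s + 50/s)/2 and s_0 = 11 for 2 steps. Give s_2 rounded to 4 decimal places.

7.1027

s_1 = g(11.000000) = 7.772727
s_2 = g(7.772727) = 7.102738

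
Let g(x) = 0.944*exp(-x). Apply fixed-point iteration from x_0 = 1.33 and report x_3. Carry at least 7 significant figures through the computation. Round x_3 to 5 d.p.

0.45246

x_1 = g(1.330000) = 0.249667
x_2 = g(0.249667) = 0.735433
x_3 = g(0.735433) = 0.452457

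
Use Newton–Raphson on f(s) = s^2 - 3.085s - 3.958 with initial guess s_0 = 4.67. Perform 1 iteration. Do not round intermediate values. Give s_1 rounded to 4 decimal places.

f'(s) = 2s - 3.085
s_0 = 4.670000: f = 3.443950, f' = 6.255000 → s_1 = 4.670000 - (3.443950)/(6.255000) = 4.119408

4.1194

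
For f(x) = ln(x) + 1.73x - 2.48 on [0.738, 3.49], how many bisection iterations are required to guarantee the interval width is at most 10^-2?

Initial width b − a = 3.49 − 0.738 = 2.752000.
After n steps the width is (b−a)/2^n; need (b−a)/2^n ≤ 10^-2.
So n ≥ log₂(2.752000/10^-2) = log₂(275.2000) ≈ 8.1043.
Hence n = 9.

9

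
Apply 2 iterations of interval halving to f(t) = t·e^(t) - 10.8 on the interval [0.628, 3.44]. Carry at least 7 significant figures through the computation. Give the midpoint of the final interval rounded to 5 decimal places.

1.68250

f(0.628000) = -9.623216, f(3.440000) = 96.483136 (opposite signs)
step 1: m = 2.034000, f(m) = 4.749124 > 0 → root in [0.628000, 2.034000]
step 2: m = 1.331000, f(m) = -5.762396 < 0 → root in [1.331000, 2.034000]
Midpoint of [1.331000, 2.034000] = 1.682500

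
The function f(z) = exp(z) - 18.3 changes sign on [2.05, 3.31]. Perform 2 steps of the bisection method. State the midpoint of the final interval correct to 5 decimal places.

f(2.050000) = -10.532099, f(3.310000) = 9.085125 (opposite signs)
step 1: m = 2.680000, f(m) = -3.714907 < 0 → root in [2.680000, 3.310000]
step 2: m = 2.995000, f(m) = 1.685360 > 0 → root in [2.680000, 2.995000]
Midpoint of [2.680000, 2.995000] = 2.837500

2.83750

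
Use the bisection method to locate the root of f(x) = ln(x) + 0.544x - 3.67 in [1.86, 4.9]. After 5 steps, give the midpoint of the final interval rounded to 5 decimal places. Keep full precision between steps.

4.09250

f(1.860000) = -2.037584, f(4.900000) = 0.584835 (opposite signs)
step 1: m = 3.380000, f(m) = -0.613404 < 0 → root in [3.380000, 4.900000]
step 2: m = 4.140000, f(m) = 0.002856 > 0 → root in [3.380000, 4.140000]
step 3: m = 3.760000, f(m) = -0.300141 < 0 → root in [3.760000, 4.140000]
step 4: m = 3.950000, f(m) = -0.147484 < 0 → root in [3.950000, 4.140000]
step 5: m = 4.045000, f(m) = -0.072038 < 0 → root in [4.045000, 4.140000]
Midpoint of [4.045000, 4.140000] = 4.092500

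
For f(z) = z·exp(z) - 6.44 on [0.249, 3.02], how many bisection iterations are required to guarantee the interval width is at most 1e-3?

12

Initial width b − a = 3.02 − 0.249 = 2.771000.
After n steps the width is (b−a)/2^n; need (b−a)/2^n ≤ 1e-3.
So n ≥ log₂(2.771000/1e-3) = log₂(2771.0000) ≈ 11.4362.
Hence n = 12.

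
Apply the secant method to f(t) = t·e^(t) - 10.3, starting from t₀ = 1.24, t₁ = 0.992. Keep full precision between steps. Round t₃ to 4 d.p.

1.5436

f(t_0) = -6.015039, f(t_1) = -7.624951
t_2 = 0.992000 - (-7.624951)·(0.992000 - 1.240000)/(-7.624951 - (-6.015039)) = 2.166591; f(t_2) = 8.611048
t_3 = 2.166591 - (8.611048)·(2.166591 - 0.992000)/(8.611048 - (-7.624951)) = 1.543626; f(t_3) = -3.073460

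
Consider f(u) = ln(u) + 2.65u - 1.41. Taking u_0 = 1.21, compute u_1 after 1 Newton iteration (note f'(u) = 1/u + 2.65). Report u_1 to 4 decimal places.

u_0 = 1.210000: f = 1.987120, f' = 3.476446 → u_1 = 1.210000 - (1.987120)/(3.476446) = 0.638405

0.6384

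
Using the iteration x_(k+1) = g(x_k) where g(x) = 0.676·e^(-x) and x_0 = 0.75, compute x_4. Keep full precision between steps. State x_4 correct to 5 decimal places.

0.44700

x_1 = g(0.750000) = 0.319320
x_2 = g(0.319320) = 0.491211
x_3 = g(0.491211) = 0.413634
x_4 = g(0.413634) = 0.447000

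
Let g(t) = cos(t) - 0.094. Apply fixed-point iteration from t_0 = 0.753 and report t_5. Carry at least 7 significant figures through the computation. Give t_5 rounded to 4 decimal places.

t_1 = g(0.753000) = 0.635641
t_2 = g(0.635641) = 0.710692
t_3 = g(0.710692) = 0.663911
t_4 = g(0.663911) = 0.693588
t_5 = g(0.693588) = 0.674957

0.6750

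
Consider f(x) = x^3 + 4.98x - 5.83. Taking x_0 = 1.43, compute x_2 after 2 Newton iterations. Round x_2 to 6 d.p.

Newton update: x ← x − f(x)/f'(x).
f'(x) = 3x^2 + 4.98
x_0 = 1.430000: f = 4.215607, f' = 11.114700 → x_1 = 1.430000 - (4.215607)/(11.114700) = 1.050718
x_1 = 1.050718: f = 0.562576, f' = 8.292024 → x_2 = 1.050718 - (0.562576)/(8.292024) = 0.982872

0.982872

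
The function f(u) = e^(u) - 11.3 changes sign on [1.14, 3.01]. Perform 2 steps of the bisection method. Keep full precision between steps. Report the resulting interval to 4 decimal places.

[2.0750, 2.5425]

f(1.140000) = -8.173232, f(3.010000) = 8.987400 (opposite signs)
step 1: m = 2.075000, f(m) = -3.335454 < 0 → root in [2.075000, 3.010000]
step 2: m = 2.542500, f(m) = 1.411410 > 0 → root in [2.075000, 2.542500]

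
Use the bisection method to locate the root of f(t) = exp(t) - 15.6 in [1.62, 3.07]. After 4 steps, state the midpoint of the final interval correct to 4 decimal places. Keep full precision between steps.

f(1.620000) = -10.546910, f(3.070000) = 5.941903 (opposite signs)
step 1: m = 2.345000, f(m) = -5.166727 < 0 → root in [2.345000, 3.070000]
step 2: m = 2.707500, f(m) = -0.608251 < 0 → root in [2.707500, 3.070000]
step 3: m = 2.888750, f(m) = 2.370832 > 0 → root in [2.707500, 2.888750]
step 4: m = 2.798125, f(m) = 0.813842 > 0 → root in [2.707500, 2.798125]
Midpoint of [2.707500, 2.798125] = 2.752812

2.7528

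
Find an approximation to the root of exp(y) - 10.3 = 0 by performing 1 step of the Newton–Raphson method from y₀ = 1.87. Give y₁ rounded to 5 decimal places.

Newton update: y ← y − f(y)/f'(y).
f'(y) = exp(y)
y_0 = 1.870000: f = -3.811704, f' = 6.488296 → y_1 = 1.870000 - (-3.811704)/(6.488296) = 2.457474

2.45747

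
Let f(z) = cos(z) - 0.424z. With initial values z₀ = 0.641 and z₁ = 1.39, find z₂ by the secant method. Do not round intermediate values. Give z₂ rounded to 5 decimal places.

f(z_0) = 0.529714, f(z_1) = -0.409547
z_2 = 1.390000 - (-0.409547)·(1.390000 - 0.641000)/(-0.409547 - (0.529714)) = 1.063413; f(z_2) = 0.035005

1.06341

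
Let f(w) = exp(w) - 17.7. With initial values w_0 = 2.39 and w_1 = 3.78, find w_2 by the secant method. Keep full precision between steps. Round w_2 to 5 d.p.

2.67670

Secant update: w_(k+1) = w_k − f(w_k)·(w_k − w_(k-1))/(f(w_k) − f(w_(k-1))).
f(w_0) = -6.786506, f(w_1) = 26.116042
w_2 = 3.780000 - (26.116042)·(3.780000 - 2.390000)/(26.116042 - (-6.786506)) = 2.676703; f(w_2) = -3.162922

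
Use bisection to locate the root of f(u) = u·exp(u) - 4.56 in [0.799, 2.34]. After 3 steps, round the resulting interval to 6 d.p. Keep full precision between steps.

f(0.799000) = -2.783570, f(2.340000) = 19.732094 (opposite signs)
step 1: m = 1.569500, f(m) = 2.980263 > 0 → root in [0.799000, 1.569500]
step 2: m = 1.184250, f(m) = -0.689593 < 0 → root in [1.184250, 1.569500]
step 3: m = 1.376875, f(m) = 0.895866 > 0 → root in [1.184250, 1.376875]

[1.184250, 1.376875]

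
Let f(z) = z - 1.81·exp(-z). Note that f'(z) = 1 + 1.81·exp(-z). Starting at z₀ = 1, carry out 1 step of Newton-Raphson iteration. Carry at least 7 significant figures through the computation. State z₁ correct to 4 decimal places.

0.7994

Newton update: z ← z − f(z)/f'(z).
z_0 = 1.000000: f = 0.334138, f' = 1.665862 → z_1 = 1.000000 - (0.334138)/(1.665862) = 0.799420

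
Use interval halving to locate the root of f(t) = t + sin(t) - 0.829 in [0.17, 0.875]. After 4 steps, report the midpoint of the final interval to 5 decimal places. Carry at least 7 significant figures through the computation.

f(0.170000) = -0.489818, f(0.875000) = 0.813544 (opposite signs)
step 1: m = 0.522500, f(m) = 0.192548 > 0 → root in [0.170000, 0.522500]
step 2: m = 0.346250, f(m) = -0.143377 < 0 → root in [0.346250, 0.522500]
step 3: m = 0.434375, f(m) = 0.026219 > 0 → root in [0.346250, 0.434375]
step 4: m = 0.390312, f(m) = -0.058210 < 0 → root in [0.390312, 0.434375]
Midpoint of [0.390312, 0.434375] = 0.412344

0.41234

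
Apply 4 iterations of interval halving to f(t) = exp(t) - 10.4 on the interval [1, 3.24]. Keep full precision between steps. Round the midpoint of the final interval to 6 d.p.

f(1.000000) = -7.681718, f(3.240000) = 15.133722 (opposite signs)
step 1: m = 2.120000, f(m) = -2.068863 < 0 → root in [2.120000, 3.240000]
step 2: m = 2.680000, f(m) = 4.185093 > 0 → root in [2.120000, 2.680000]
step 3: m = 2.400000, f(m) = 0.623176 > 0 → root in [2.120000, 2.400000]
step 4: m = 2.260000, f(m) = -0.816911 < 0 → root in [2.260000, 2.400000]
Midpoint of [2.260000, 2.400000] = 2.330000

2.330000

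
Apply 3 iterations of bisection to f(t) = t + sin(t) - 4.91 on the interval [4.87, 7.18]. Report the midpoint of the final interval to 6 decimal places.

5.591875

f(4.870000) = -1.027605, f(7.180000) = 3.051343 (opposite signs)
step 1: m = 6.025000, f(m) = 0.859674 > 0 → root in [4.870000, 6.025000]
step 2: m = 5.447500, f(m) = -0.204256 < 0 → root in [5.447500, 6.025000]
step 3: m = 5.736250, f(m) = 0.306178 > 0 → root in [5.447500, 5.736250]
Midpoint of [5.447500, 5.736250] = 5.591875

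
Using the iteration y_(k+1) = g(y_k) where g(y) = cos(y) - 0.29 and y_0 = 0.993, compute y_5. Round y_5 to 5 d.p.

0.53944

y_1 = g(0.993000) = 0.256179
y_2 = g(0.256179) = 0.677365
y_3 = g(0.677365) = 0.489227
y_4 = g(0.489227) = 0.592696
y_5 = g(0.592696) = 0.539437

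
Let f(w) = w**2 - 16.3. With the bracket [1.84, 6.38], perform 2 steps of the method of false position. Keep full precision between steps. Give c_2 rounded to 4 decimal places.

3.8875

False-position update: c = (a·f(b) − b·f(a))/(f(b) − f(a)); replace the endpoint whose sign matches f(c).
f(1.840000) = -12.914400, f(6.380000) = 24.404400
step 1: c = 3.411095, f(c) = -4.664432 < 0 → new bracket [3.411095, 6.380000]
step 2: c = 3.887490, f(c) = -1.187420 < 0 → new bracket [3.887490, 6.380000]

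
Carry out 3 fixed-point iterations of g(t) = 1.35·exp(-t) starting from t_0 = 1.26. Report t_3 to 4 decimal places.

0.5377

t_1 = g(1.260000) = 0.382933
t_2 = g(0.382933) = 0.920509
t_3 = g(0.920509) = 0.537727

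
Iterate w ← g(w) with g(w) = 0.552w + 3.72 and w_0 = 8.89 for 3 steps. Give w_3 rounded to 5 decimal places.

w_1 = g(8.890000) = 8.627280
w_2 = g(8.627280) = 8.482259
w_3 = g(8.482259) = 8.402207

8.40221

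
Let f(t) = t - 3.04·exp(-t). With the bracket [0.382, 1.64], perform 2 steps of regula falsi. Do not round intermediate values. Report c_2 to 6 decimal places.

f(0.382000) = -1.692785, f(1.640000) = 1.050301
step 1: c = 1.158324, f(c) = 0.203728 > 0 → new bracket [0.382000, 1.158324]
step 2: c = 1.074930, f(c) = 0.037311 > 0 → new bracket [0.382000, 1.074930]

1.074930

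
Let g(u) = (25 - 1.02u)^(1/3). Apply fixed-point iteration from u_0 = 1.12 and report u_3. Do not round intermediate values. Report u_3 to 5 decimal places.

u_1 = g(1.120000) = 2.878783
u_2 = g(2.878783) = 2.804739
u_3 = g(2.804739) = 2.807935

2.80794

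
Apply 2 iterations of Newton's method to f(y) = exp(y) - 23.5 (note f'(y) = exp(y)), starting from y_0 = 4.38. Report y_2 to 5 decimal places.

y_0 = 4.380000: f = 56.338033, f' = 79.838033 → y_1 = 4.380000 - (56.338033)/(79.838033) = 3.674346
y_1 = 3.674346: f = 15.922863, f' = 39.422863 → y_2 = 3.674346 - (15.922863)/(39.422863) = 3.270447

3.27045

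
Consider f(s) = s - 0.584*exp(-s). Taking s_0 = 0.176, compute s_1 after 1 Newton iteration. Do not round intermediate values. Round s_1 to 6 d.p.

f'(s) = 1 + 0.584*exp(-s)
s_0 = 0.176000: f = -0.313753, f' = 1.489753 → s_1 = 0.176000 - (-0.313753)/(1.489753) = 0.386607

0.386607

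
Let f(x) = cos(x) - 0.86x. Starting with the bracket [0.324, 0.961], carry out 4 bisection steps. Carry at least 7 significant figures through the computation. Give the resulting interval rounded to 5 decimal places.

[0.80175, 0.84156]

f(0.324000) = 0.669330, f(0.961000) = -0.253759 (opposite signs)
step 1: m = 0.642500, f(m) = 0.248050 > 0 → root in [0.642500, 0.961000]
step 2: m = 0.801750, f(m) = 0.005945 > 0 → root in [0.801750, 0.961000]
step 3: m = 0.881375, f(m) = -0.121892 < 0 → root in [0.801750, 0.881375]
step 4: m = 0.841562, f(m) = -0.057445 < 0 → root in [0.801750, 0.841562]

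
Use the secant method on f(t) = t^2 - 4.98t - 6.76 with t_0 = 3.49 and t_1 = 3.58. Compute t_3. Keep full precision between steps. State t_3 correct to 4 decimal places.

5.0868

Secant update: t_(k+1) = t_k − f(t_k)·(t_k − t_(k-1))/(f(t_k) − f(t_(k-1))).
f(t_0) = -11.960100, f(t_1) = -11.772000
t_2 = 3.580000 - (-11.772000)·(3.580000 - 3.490000)/(-11.772000 - (-11.960100)) = 9.212536; f(t_2) = 32.232389
t_3 = 9.212536 - (32.232389)·(9.212536 - 3.580000)/(32.232389 - (-11.772000)) = 5.086809; f(t_3) = -6.216683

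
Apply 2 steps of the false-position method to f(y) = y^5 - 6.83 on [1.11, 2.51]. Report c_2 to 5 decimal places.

1.24499

f(1.110000) = -5.144942, f(2.510000) = 92.795063
step 1: c = 1.183544, f(c) = -4.507678 < 0 → new bracket [1.183544, 2.510000]
step 2: c = 1.244994, f(c) = -3.838863 < 0 → new bracket [1.244994, 2.510000]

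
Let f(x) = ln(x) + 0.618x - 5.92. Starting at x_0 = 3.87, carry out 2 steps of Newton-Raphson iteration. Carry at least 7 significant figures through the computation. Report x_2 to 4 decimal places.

f'(x) = 1/x + 0.618
x_0 = 3.870000: f = -2.175085, f' = 0.876398 → x_1 = 3.870000 - (-2.175085)/(0.876398) = 6.351847
x_1 = 6.351847: f = -0.145813, f' = 0.775435 → x_2 = 6.351847 - (-0.145813)/(0.775435) = 6.539887

6.5399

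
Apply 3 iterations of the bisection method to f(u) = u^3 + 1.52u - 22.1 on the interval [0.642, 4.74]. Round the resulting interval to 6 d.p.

f(0.642000) = -20.859551, f(4.740000) = 91.601224 (opposite signs)
step 1: m = 2.691000, f(m) = 1.477145 > 0 → root in [0.642000, 2.691000]
step 2: m = 1.666500, f(m) = -14.938679 < 0 → root in [1.666500, 2.691000]
step 3: m = 2.178750, f(m) = -8.445879 < 0 → root in [2.178750, 2.691000]

[2.178750, 2.691000]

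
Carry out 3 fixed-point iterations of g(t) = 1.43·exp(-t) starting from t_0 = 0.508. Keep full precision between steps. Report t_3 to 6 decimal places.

t_1 = g(0.508000) = 0.860428
t_2 = g(0.860428) = 0.604863
t_3 = g(0.604863) = 0.780993

0.780993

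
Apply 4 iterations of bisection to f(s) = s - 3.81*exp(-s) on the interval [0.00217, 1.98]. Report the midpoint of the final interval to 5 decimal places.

f(0.002170) = -3.799571, f(1.980000) = 1.453956 (opposite signs)
step 1: m = 0.991085, f(m) = -0.423087 < 0 → root in [0.991085, 1.980000]
step 2: m = 1.485542, f(m) = 0.623037 > 0 → root in [0.991085, 1.485542]
step 3: m = 1.238314, f(m) = 0.133899 > 0 → root in [0.991085, 1.238314]
step 4: m = 1.114699, f(m) = -0.135033 < 0 → root in [1.114699, 1.238314]
Midpoint of [1.114699, 1.238314] = 1.176507

1.17651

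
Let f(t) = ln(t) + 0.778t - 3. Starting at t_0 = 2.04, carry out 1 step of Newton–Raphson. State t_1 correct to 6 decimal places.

f'(t) = 1/t + 0.778
t_0 = 2.040000: f = -0.699930, f' = 1.268196 → t_1 = 2.040000 - (-0.699930)/(1.268196) = 2.591910

2.591910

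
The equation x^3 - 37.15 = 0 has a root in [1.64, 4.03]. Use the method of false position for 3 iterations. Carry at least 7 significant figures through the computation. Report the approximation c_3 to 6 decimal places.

f(1.640000) = -32.739056, f(4.030000) = 28.300827
step 1: c = 2.921889, f(c) = -12.204566 < 0 → new bracket [2.921889, 4.030000]
step 2: c = 3.255771, f(c) = -2.638691 < 0 → new bracket [3.255771, 4.030000]
step 3: c = 3.321801, f(c) = -0.496039 < 0 → new bracket [3.321801, 4.030000]

3.321801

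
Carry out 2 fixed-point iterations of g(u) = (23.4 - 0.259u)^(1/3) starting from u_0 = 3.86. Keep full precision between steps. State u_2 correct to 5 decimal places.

u_1 = g(3.860000) = 2.818930
u_2 = g(2.818930) = 2.830196

2.83020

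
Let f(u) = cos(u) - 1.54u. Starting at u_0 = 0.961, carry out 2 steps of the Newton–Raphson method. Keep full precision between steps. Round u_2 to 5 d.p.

f'(u) = -sin(u) - 1.54
u_0 = 0.961000: f = -0.907239, f' = -2.359765 → u_1 = 0.961000 - (-0.907239)/(-2.359765) = 0.576538
u_1 = 0.576538: f = -0.049514, f' = -2.085125 → u_2 = 0.576538 - (-0.049514)/(-2.085125) = 0.552792

0.55279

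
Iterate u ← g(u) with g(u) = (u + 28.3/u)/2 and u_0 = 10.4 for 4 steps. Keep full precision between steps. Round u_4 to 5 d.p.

5.31977

u_1 = g(10.400000) = 6.560577
u_2 = g(6.560577) = 5.437111
u_3 = g(5.437111) = 5.321041
u_4 = g(5.321041) = 5.319775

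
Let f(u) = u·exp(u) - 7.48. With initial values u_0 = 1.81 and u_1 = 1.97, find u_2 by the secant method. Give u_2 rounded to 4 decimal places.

1.6232

Secant update: u_(k+1) = u_k − f(u_k)·(u_k − u_(k-1))/(f(u_k) − f(u_(k-1))).
f(u_0) = 3.579910, f(u_1) = 6.646233
u_2 = 1.970000 - (6.646233)·(1.970000 - 1.810000)/(6.646233 - (3.579910)) = 1.623201; f(u_2) = 0.748481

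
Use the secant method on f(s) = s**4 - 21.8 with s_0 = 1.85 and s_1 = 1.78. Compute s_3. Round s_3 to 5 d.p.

2.12855

f(s_0) = -10.086494, f(s_1) = -11.761241
s_2 = 1.780000 - (-11.761241)·(1.780000 - 1.850000)/(-11.761241 - (-10.086494)) = 2.271589; f(s_2) = 4.826785
s_3 = 2.271589 - (4.826785)·(2.271589 - 1.780000)/(4.826785 - (-11.761241)) = 2.128546; f(s_3) = -1.272680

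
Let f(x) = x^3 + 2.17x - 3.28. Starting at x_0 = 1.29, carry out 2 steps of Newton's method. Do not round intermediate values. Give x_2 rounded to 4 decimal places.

1.0218

Newton update: x ← x − f(x)/f'(x).
f'(x) = 3x^2 + 2.17
x_0 = 1.290000: f = 1.665989, f' = 7.162300 → x_1 = 1.290000 - (1.665989)/(7.162300) = 1.057395
x_1 = 1.057395: f = 0.196802, f' = 5.524251 → x_2 = 1.057395 - (0.196802)/(5.524251) = 1.021770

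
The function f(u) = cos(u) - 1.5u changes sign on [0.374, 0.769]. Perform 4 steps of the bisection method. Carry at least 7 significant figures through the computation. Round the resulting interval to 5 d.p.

[0.54681, 0.57150]

f(0.374000) = 0.369873, f(0.769000) = -0.434894 (opposite signs)
step 1: m = 0.571500, f(m) = -0.016159 < 0 → root in [0.374000, 0.571500]
step 2: m = 0.472750, f(m) = 0.181194 > 0 → root in [0.472750, 0.571500]
step 3: m = 0.522125, f(m) = 0.083574 > 0 → root in [0.522125, 0.571500]
step 4: m = 0.546812, f(m) = 0.033968 > 0 → root in [0.546812, 0.571500]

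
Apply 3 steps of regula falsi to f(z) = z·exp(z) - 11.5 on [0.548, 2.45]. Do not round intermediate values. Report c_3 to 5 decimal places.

f(0.548000) = -10.552075, f(2.450000) = 16.891449
step 1: c = 1.279322, f(c) = -6.901860 < 0 → new bracket [1.279322, 2.450000]
step 2: c = 1.618907, f(c) = -3.328453 < 0 → new bracket [1.618907, 2.450000]
step 3: c = 1.755715, f(c) = -1.338643 < 0 → new bracket [1.755715, 2.450000]

1.75572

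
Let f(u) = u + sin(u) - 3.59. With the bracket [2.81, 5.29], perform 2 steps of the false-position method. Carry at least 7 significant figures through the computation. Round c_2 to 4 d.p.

False-position update: c = (a·f(b) − b·f(a))/(f(b) − f(a)); replace the endpoint whose sign matches f(c).
f(2.810000) = -0.454451, f(5.290000) = 0.862231
step 1: c = 3.665969, f(c) = -0.424704 < 0 → new bracket [3.665969, 5.290000]
step 2: c = 4.201919, f(c) = -0.260596 < 0 → new bracket [4.201919, 5.290000]

4.2019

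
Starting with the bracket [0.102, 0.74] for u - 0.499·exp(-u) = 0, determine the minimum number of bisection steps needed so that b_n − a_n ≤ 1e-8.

26

Initial width b − a = 0.74 − 0.102 = 0.638000.
After n steps the width is (b−a)/2^n; need (b−a)/2^n ≤ 1e-8.
So n ≥ log₂(0.638000/1e-8) = log₂(63800000.0000) ≈ 25.9271.
Hence n = 26.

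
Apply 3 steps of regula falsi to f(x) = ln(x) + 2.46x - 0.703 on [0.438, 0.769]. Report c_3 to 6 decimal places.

False-position update: c = (a·f(b) − b·f(a))/(f(b) − f(a)); replace the endpoint whose sign matches f(c).
f(0.438000) = -0.451056, f(0.769000) = 0.926076
step 1: c = 0.546413, f(c) = 0.036798 > 0 → new bracket [0.438000, 0.546413]
step 2: c = 0.538236, f(c) = 0.001603 > 0 → new bracket [0.438000, 0.538236]
step 3: c = 0.537881, f(c) = 0.000070 > 0 → new bracket [0.438000, 0.537881]

0.537881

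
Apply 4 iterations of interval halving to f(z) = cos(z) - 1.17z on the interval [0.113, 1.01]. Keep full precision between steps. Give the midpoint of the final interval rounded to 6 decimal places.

f(0.113000) = 0.861412, f(1.010000) = -0.649839 (opposite signs)
step 1: m = 0.561500, f(m) = 0.189502 > 0 → root in [0.561500, 1.010000]
step 2: m = 0.785750, f(m) = -0.212470 < 0 → root in [0.561500, 0.785750]
step 3: m = 0.673625, f(m) = -0.006576 < 0 → root in [0.561500, 0.673625]
step 4: m = 0.617563, f(m) = 0.092744 > 0 → root in [0.617563, 0.673625]
Midpoint of [0.617563, 0.673625] = 0.645594

0.645594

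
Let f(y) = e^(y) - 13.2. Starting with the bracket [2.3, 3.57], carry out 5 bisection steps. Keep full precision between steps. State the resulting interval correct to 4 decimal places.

[2.5778, 2.6175]

f(2.300000) = -3.225818, f(3.570000) = 22.316593 (opposite signs)
step 1: m = 2.935000, f(m) = 5.621503 > 0 → root in [2.300000, 2.935000]
step 2: m = 2.617500, f(m) = 0.501427 > 0 → root in [2.300000, 2.617500]
step 3: m = 2.458750, f(m) = -1.509810 < 0 → root in [2.458750, 2.617500]
step 4: m = 2.538125, f(m) = -0.544081 < 0 → root in [2.538125, 2.617500]
step 5: m = 2.577812, f(m) = -0.031699 < 0 → root in [2.577812, 2.617500]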